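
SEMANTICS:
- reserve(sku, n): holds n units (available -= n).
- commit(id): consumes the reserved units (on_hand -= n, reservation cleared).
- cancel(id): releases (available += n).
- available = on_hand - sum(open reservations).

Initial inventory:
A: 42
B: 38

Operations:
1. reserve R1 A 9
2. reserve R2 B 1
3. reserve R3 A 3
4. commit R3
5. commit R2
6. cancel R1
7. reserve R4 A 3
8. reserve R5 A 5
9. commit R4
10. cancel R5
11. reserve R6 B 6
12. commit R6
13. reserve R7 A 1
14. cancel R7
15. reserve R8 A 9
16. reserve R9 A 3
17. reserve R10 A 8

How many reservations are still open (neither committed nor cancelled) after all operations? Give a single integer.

Answer: 3

Derivation:
Step 1: reserve R1 A 9 -> on_hand[A=42 B=38] avail[A=33 B=38] open={R1}
Step 2: reserve R2 B 1 -> on_hand[A=42 B=38] avail[A=33 B=37] open={R1,R2}
Step 3: reserve R3 A 3 -> on_hand[A=42 B=38] avail[A=30 B=37] open={R1,R2,R3}
Step 4: commit R3 -> on_hand[A=39 B=38] avail[A=30 B=37] open={R1,R2}
Step 5: commit R2 -> on_hand[A=39 B=37] avail[A=30 B=37] open={R1}
Step 6: cancel R1 -> on_hand[A=39 B=37] avail[A=39 B=37] open={}
Step 7: reserve R4 A 3 -> on_hand[A=39 B=37] avail[A=36 B=37] open={R4}
Step 8: reserve R5 A 5 -> on_hand[A=39 B=37] avail[A=31 B=37] open={R4,R5}
Step 9: commit R4 -> on_hand[A=36 B=37] avail[A=31 B=37] open={R5}
Step 10: cancel R5 -> on_hand[A=36 B=37] avail[A=36 B=37] open={}
Step 11: reserve R6 B 6 -> on_hand[A=36 B=37] avail[A=36 B=31] open={R6}
Step 12: commit R6 -> on_hand[A=36 B=31] avail[A=36 B=31] open={}
Step 13: reserve R7 A 1 -> on_hand[A=36 B=31] avail[A=35 B=31] open={R7}
Step 14: cancel R7 -> on_hand[A=36 B=31] avail[A=36 B=31] open={}
Step 15: reserve R8 A 9 -> on_hand[A=36 B=31] avail[A=27 B=31] open={R8}
Step 16: reserve R9 A 3 -> on_hand[A=36 B=31] avail[A=24 B=31] open={R8,R9}
Step 17: reserve R10 A 8 -> on_hand[A=36 B=31] avail[A=16 B=31] open={R10,R8,R9}
Open reservations: ['R10', 'R8', 'R9'] -> 3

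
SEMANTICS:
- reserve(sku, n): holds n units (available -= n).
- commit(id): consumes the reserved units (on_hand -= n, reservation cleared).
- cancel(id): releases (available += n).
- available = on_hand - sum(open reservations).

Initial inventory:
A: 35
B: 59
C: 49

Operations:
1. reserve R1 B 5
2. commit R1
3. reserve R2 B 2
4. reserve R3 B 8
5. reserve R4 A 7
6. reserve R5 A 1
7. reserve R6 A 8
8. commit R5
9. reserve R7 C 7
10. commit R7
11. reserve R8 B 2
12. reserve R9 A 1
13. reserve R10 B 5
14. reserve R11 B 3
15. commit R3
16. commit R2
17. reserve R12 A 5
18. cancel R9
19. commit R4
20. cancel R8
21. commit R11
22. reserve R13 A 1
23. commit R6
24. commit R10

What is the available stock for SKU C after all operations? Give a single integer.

Answer: 42

Derivation:
Step 1: reserve R1 B 5 -> on_hand[A=35 B=59 C=49] avail[A=35 B=54 C=49] open={R1}
Step 2: commit R1 -> on_hand[A=35 B=54 C=49] avail[A=35 B=54 C=49] open={}
Step 3: reserve R2 B 2 -> on_hand[A=35 B=54 C=49] avail[A=35 B=52 C=49] open={R2}
Step 4: reserve R3 B 8 -> on_hand[A=35 B=54 C=49] avail[A=35 B=44 C=49] open={R2,R3}
Step 5: reserve R4 A 7 -> on_hand[A=35 B=54 C=49] avail[A=28 B=44 C=49] open={R2,R3,R4}
Step 6: reserve R5 A 1 -> on_hand[A=35 B=54 C=49] avail[A=27 B=44 C=49] open={R2,R3,R4,R5}
Step 7: reserve R6 A 8 -> on_hand[A=35 B=54 C=49] avail[A=19 B=44 C=49] open={R2,R3,R4,R5,R6}
Step 8: commit R5 -> on_hand[A=34 B=54 C=49] avail[A=19 B=44 C=49] open={R2,R3,R4,R6}
Step 9: reserve R7 C 7 -> on_hand[A=34 B=54 C=49] avail[A=19 B=44 C=42] open={R2,R3,R4,R6,R7}
Step 10: commit R7 -> on_hand[A=34 B=54 C=42] avail[A=19 B=44 C=42] open={R2,R3,R4,R6}
Step 11: reserve R8 B 2 -> on_hand[A=34 B=54 C=42] avail[A=19 B=42 C=42] open={R2,R3,R4,R6,R8}
Step 12: reserve R9 A 1 -> on_hand[A=34 B=54 C=42] avail[A=18 B=42 C=42] open={R2,R3,R4,R6,R8,R9}
Step 13: reserve R10 B 5 -> on_hand[A=34 B=54 C=42] avail[A=18 B=37 C=42] open={R10,R2,R3,R4,R6,R8,R9}
Step 14: reserve R11 B 3 -> on_hand[A=34 B=54 C=42] avail[A=18 B=34 C=42] open={R10,R11,R2,R3,R4,R6,R8,R9}
Step 15: commit R3 -> on_hand[A=34 B=46 C=42] avail[A=18 B=34 C=42] open={R10,R11,R2,R4,R6,R8,R9}
Step 16: commit R2 -> on_hand[A=34 B=44 C=42] avail[A=18 B=34 C=42] open={R10,R11,R4,R6,R8,R9}
Step 17: reserve R12 A 5 -> on_hand[A=34 B=44 C=42] avail[A=13 B=34 C=42] open={R10,R11,R12,R4,R6,R8,R9}
Step 18: cancel R9 -> on_hand[A=34 B=44 C=42] avail[A=14 B=34 C=42] open={R10,R11,R12,R4,R6,R8}
Step 19: commit R4 -> on_hand[A=27 B=44 C=42] avail[A=14 B=34 C=42] open={R10,R11,R12,R6,R8}
Step 20: cancel R8 -> on_hand[A=27 B=44 C=42] avail[A=14 B=36 C=42] open={R10,R11,R12,R6}
Step 21: commit R11 -> on_hand[A=27 B=41 C=42] avail[A=14 B=36 C=42] open={R10,R12,R6}
Step 22: reserve R13 A 1 -> on_hand[A=27 B=41 C=42] avail[A=13 B=36 C=42] open={R10,R12,R13,R6}
Step 23: commit R6 -> on_hand[A=19 B=41 C=42] avail[A=13 B=36 C=42] open={R10,R12,R13}
Step 24: commit R10 -> on_hand[A=19 B=36 C=42] avail[A=13 B=36 C=42] open={R12,R13}
Final available[C] = 42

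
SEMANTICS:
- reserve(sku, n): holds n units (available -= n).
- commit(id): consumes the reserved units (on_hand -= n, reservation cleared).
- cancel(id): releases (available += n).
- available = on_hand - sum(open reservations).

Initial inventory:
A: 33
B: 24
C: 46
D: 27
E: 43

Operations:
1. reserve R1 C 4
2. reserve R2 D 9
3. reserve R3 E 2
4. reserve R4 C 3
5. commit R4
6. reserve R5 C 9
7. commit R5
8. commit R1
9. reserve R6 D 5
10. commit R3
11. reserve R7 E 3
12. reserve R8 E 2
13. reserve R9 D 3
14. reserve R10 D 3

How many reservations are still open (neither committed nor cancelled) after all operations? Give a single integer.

Step 1: reserve R1 C 4 -> on_hand[A=33 B=24 C=46 D=27 E=43] avail[A=33 B=24 C=42 D=27 E=43] open={R1}
Step 2: reserve R2 D 9 -> on_hand[A=33 B=24 C=46 D=27 E=43] avail[A=33 B=24 C=42 D=18 E=43] open={R1,R2}
Step 3: reserve R3 E 2 -> on_hand[A=33 B=24 C=46 D=27 E=43] avail[A=33 B=24 C=42 D=18 E=41] open={R1,R2,R3}
Step 4: reserve R4 C 3 -> on_hand[A=33 B=24 C=46 D=27 E=43] avail[A=33 B=24 C=39 D=18 E=41] open={R1,R2,R3,R4}
Step 5: commit R4 -> on_hand[A=33 B=24 C=43 D=27 E=43] avail[A=33 B=24 C=39 D=18 E=41] open={R1,R2,R3}
Step 6: reserve R5 C 9 -> on_hand[A=33 B=24 C=43 D=27 E=43] avail[A=33 B=24 C=30 D=18 E=41] open={R1,R2,R3,R5}
Step 7: commit R5 -> on_hand[A=33 B=24 C=34 D=27 E=43] avail[A=33 B=24 C=30 D=18 E=41] open={R1,R2,R3}
Step 8: commit R1 -> on_hand[A=33 B=24 C=30 D=27 E=43] avail[A=33 B=24 C=30 D=18 E=41] open={R2,R3}
Step 9: reserve R6 D 5 -> on_hand[A=33 B=24 C=30 D=27 E=43] avail[A=33 B=24 C=30 D=13 E=41] open={R2,R3,R6}
Step 10: commit R3 -> on_hand[A=33 B=24 C=30 D=27 E=41] avail[A=33 B=24 C=30 D=13 E=41] open={R2,R6}
Step 11: reserve R7 E 3 -> on_hand[A=33 B=24 C=30 D=27 E=41] avail[A=33 B=24 C=30 D=13 E=38] open={R2,R6,R7}
Step 12: reserve R8 E 2 -> on_hand[A=33 B=24 C=30 D=27 E=41] avail[A=33 B=24 C=30 D=13 E=36] open={R2,R6,R7,R8}
Step 13: reserve R9 D 3 -> on_hand[A=33 B=24 C=30 D=27 E=41] avail[A=33 B=24 C=30 D=10 E=36] open={R2,R6,R7,R8,R9}
Step 14: reserve R10 D 3 -> on_hand[A=33 B=24 C=30 D=27 E=41] avail[A=33 B=24 C=30 D=7 E=36] open={R10,R2,R6,R7,R8,R9}
Open reservations: ['R10', 'R2', 'R6', 'R7', 'R8', 'R9'] -> 6

Answer: 6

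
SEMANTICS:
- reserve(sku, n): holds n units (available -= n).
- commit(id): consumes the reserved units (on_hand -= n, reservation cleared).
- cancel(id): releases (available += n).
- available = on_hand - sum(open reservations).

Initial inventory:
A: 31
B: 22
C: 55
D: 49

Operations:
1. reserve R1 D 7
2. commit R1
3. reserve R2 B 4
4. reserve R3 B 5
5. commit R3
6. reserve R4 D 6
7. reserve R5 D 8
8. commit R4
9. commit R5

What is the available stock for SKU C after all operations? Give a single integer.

Step 1: reserve R1 D 7 -> on_hand[A=31 B=22 C=55 D=49] avail[A=31 B=22 C=55 D=42] open={R1}
Step 2: commit R1 -> on_hand[A=31 B=22 C=55 D=42] avail[A=31 B=22 C=55 D=42] open={}
Step 3: reserve R2 B 4 -> on_hand[A=31 B=22 C=55 D=42] avail[A=31 B=18 C=55 D=42] open={R2}
Step 4: reserve R3 B 5 -> on_hand[A=31 B=22 C=55 D=42] avail[A=31 B=13 C=55 D=42] open={R2,R3}
Step 5: commit R3 -> on_hand[A=31 B=17 C=55 D=42] avail[A=31 B=13 C=55 D=42] open={R2}
Step 6: reserve R4 D 6 -> on_hand[A=31 B=17 C=55 D=42] avail[A=31 B=13 C=55 D=36] open={R2,R4}
Step 7: reserve R5 D 8 -> on_hand[A=31 B=17 C=55 D=42] avail[A=31 B=13 C=55 D=28] open={R2,R4,R5}
Step 8: commit R4 -> on_hand[A=31 B=17 C=55 D=36] avail[A=31 B=13 C=55 D=28] open={R2,R5}
Step 9: commit R5 -> on_hand[A=31 B=17 C=55 D=28] avail[A=31 B=13 C=55 D=28] open={R2}
Final available[C] = 55

Answer: 55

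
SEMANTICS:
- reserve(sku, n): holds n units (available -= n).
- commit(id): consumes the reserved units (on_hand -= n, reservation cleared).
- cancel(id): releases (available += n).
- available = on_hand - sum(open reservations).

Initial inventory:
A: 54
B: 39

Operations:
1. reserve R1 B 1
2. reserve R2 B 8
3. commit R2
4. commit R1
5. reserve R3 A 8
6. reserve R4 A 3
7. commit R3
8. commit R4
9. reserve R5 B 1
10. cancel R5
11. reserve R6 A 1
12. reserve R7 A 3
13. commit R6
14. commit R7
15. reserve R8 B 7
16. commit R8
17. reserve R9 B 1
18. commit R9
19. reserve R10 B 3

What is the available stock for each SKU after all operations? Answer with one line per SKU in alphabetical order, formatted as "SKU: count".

Answer: A: 39
B: 19

Derivation:
Step 1: reserve R1 B 1 -> on_hand[A=54 B=39] avail[A=54 B=38] open={R1}
Step 2: reserve R2 B 8 -> on_hand[A=54 B=39] avail[A=54 B=30] open={R1,R2}
Step 3: commit R2 -> on_hand[A=54 B=31] avail[A=54 B=30] open={R1}
Step 4: commit R1 -> on_hand[A=54 B=30] avail[A=54 B=30] open={}
Step 5: reserve R3 A 8 -> on_hand[A=54 B=30] avail[A=46 B=30] open={R3}
Step 6: reserve R4 A 3 -> on_hand[A=54 B=30] avail[A=43 B=30] open={R3,R4}
Step 7: commit R3 -> on_hand[A=46 B=30] avail[A=43 B=30] open={R4}
Step 8: commit R4 -> on_hand[A=43 B=30] avail[A=43 B=30] open={}
Step 9: reserve R5 B 1 -> on_hand[A=43 B=30] avail[A=43 B=29] open={R5}
Step 10: cancel R5 -> on_hand[A=43 B=30] avail[A=43 B=30] open={}
Step 11: reserve R6 A 1 -> on_hand[A=43 B=30] avail[A=42 B=30] open={R6}
Step 12: reserve R7 A 3 -> on_hand[A=43 B=30] avail[A=39 B=30] open={R6,R7}
Step 13: commit R6 -> on_hand[A=42 B=30] avail[A=39 B=30] open={R7}
Step 14: commit R7 -> on_hand[A=39 B=30] avail[A=39 B=30] open={}
Step 15: reserve R8 B 7 -> on_hand[A=39 B=30] avail[A=39 B=23] open={R8}
Step 16: commit R8 -> on_hand[A=39 B=23] avail[A=39 B=23] open={}
Step 17: reserve R9 B 1 -> on_hand[A=39 B=23] avail[A=39 B=22] open={R9}
Step 18: commit R9 -> on_hand[A=39 B=22] avail[A=39 B=22] open={}
Step 19: reserve R10 B 3 -> on_hand[A=39 B=22] avail[A=39 B=19] open={R10}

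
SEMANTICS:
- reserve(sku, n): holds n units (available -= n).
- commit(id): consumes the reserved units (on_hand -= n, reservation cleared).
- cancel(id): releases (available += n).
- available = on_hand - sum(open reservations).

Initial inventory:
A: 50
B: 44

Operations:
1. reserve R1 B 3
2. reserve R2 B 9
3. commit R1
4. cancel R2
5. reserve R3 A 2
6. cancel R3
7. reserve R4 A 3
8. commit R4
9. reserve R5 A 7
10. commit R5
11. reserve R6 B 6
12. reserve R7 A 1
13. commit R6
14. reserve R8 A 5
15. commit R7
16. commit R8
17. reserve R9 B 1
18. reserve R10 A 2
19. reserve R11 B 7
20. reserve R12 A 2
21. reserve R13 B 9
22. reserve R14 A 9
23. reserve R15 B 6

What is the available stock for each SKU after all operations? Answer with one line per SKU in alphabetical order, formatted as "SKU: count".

Step 1: reserve R1 B 3 -> on_hand[A=50 B=44] avail[A=50 B=41] open={R1}
Step 2: reserve R2 B 9 -> on_hand[A=50 B=44] avail[A=50 B=32] open={R1,R2}
Step 3: commit R1 -> on_hand[A=50 B=41] avail[A=50 B=32] open={R2}
Step 4: cancel R2 -> on_hand[A=50 B=41] avail[A=50 B=41] open={}
Step 5: reserve R3 A 2 -> on_hand[A=50 B=41] avail[A=48 B=41] open={R3}
Step 6: cancel R3 -> on_hand[A=50 B=41] avail[A=50 B=41] open={}
Step 7: reserve R4 A 3 -> on_hand[A=50 B=41] avail[A=47 B=41] open={R4}
Step 8: commit R4 -> on_hand[A=47 B=41] avail[A=47 B=41] open={}
Step 9: reserve R5 A 7 -> on_hand[A=47 B=41] avail[A=40 B=41] open={R5}
Step 10: commit R5 -> on_hand[A=40 B=41] avail[A=40 B=41] open={}
Step 11: reserve R6 B 6 -> on_hand[A=40 B=41] avail[A=40 B=35] open={R6}
Step 12: reserve R7 A 1 -> on_hand[A=40 B=41] avail[A=39 B=35] open={R6,R7}
Step 13: commit R6 -> on_hand[A=40 B=35] avail[A=39 B=35] open={R7}
Step 14: reserve R8 A 5 -> on_hand[A=40 B=35] avail[A=34 B=35] open={R7,R8}
Step 15: commit R7 -> on_hand[A=39 B=35] avail[A=34 B=35] open={R8}
Step 16: commit R8 -> on_hand[A=34 B=35] avail[A=34 B=35] open={}
Step 17: reserve R9 B 1 -> on_hand[A=34 B=35] avail[A=34 B=34] open={R9}
Step 18: reserve R10 A 2 -> on_hand[A=34 B=35] avail[A=32 B=34] open={R10,R9}
Step 19: reserve R11 B 7 -> on_hand[A=34 B=35] avail[A=32 B=27] open={R10,R11,R9}
Step 20: reserve R12 A 2 -> on_hand[A=34 B=35] avail[A=30 B=27] open={R10,R11,R12,R9}
Step 21: reserve R13 B 9 -> on_hand[A=34 B=35] avail[A=30 B=18] open={R10,R11,R12,R13,R9}
Step 22: reserve R14 A 9 -> on_hand[A=34 B=35] avail[A=21 B=18] open={R10,R11,R12,R13,R14,R9}
Step 23: reserve R15 B 6 -> on_hand[A=34 B=35] avail[A=21 B=12] open={R10,R11,R12,R13,R14,R15,R9}

Answer: A: 21
B: 12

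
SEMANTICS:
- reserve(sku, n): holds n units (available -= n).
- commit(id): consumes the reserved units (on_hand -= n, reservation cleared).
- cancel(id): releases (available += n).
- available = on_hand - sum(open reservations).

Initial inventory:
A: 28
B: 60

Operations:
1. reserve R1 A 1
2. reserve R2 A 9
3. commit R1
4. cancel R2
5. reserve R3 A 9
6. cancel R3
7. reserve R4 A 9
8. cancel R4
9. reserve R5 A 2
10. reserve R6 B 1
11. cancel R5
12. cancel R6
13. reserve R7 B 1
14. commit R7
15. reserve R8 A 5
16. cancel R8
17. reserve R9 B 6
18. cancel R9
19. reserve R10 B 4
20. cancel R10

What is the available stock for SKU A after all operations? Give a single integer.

Step 1: reserve R1 A 1 -> on_hand[A=28 B=60] avail[A=27 B=60] open={R1}
Step 2: reserve R2 A 9 -> on_hand[A=28 B=60] avail[A=18 B=60] open={R1,R2}
Step 3: commit R1 -> on_hand[A=27 B=60] avail[A=18 B=60] open={R2}
Step 4: cancel R2 -> on_hand[A=27 B=60] avail[A=27 B=60] open={}
Step 5: reserve R3 A 9 -> on_hand[A=27 B=60] avail[A=18 B=60] open={R3}
Step 6: cancel R3 -> on_hand[A=27 B=60] avail[A=27 B=60] open={}
Step 7: reserve R4 A 9 -> on_hand[A=27 B=60] avail[A=18 B=60] open={R4}
Step 8: cancel R4 -> on_hand[A=27 B=60] avail[A=27 B=60] open={}
Step 9: reserve R5 A 2 -> on_hand[A=27 B=60] avail[A=25 B=60] open={R5}
Step 10: reserve R6 B 1 -> on_hand[A=27 B=60] avail[A=25 B=59] open={R5,R6}
Step 11: cancel R5 -> on_hand[A=27 B=60] avail[A=27 B=59] open={R6}
Step 12: cancel R6 -> on_hand[A=27 B=60] avail[A=27 B=60] open={}
Step 13: reserve R7 B 1 -> on_hand[A=27 B=60] avail[A=27 B=59] open={R7}
Step 14: commit R7 -> on_hand[A=27 B=59] avail[A=27 B=59] open={}
Step 15: reserve R8 A 5 -> on_hand[A=27 B=59] avail[A=22 B=59] open={R8}
Step 16: cancel R8 -> on_hand[A=27 B=59] avail[A=27 B=59] open={}
Step 17: reserve R9 B 6 -> on_hand[A=27 B=59] avail[A=27 B=53] open={R9}
Step 18: cancel R9 -> on_hand[A=27 B=59] avail[A=27 B=59] open={}
Step 19: reserve R10 B 4 -> on_hand[A=27 B=59] avail[A=27 B=55] open={R10}
Step 20: cancel R10 -> on_hand[A=27 B=59] avail[A=27 B=59] open={}
Final available[A] = 27

Answer: 27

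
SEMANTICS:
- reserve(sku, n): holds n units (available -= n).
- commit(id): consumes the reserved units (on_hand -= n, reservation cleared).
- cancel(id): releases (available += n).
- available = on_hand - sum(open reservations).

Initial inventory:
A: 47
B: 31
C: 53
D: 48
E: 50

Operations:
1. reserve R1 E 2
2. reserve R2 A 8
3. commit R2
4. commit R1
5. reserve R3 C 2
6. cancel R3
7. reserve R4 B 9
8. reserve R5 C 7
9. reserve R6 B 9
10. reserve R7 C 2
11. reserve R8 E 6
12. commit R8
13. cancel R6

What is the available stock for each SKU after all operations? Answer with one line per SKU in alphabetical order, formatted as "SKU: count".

Step 1: reserve R1 E 2 -> on_hand[A=47 B=31 C=53 D=48 E=50] avail[A=47 B=31 C=53 D=48 E=48] open={R1}
Step 2: reserve R2 A 8 -> on_hand[A=47 B=31 C=53 D=48 E=50] avail[A=39 B=31 C=53 D=48 E=48] open={R1,R2}
Step 3: commit R2 -> on_hand[A=39 B=31 C=53 D=48 E=50] avail[A=39 B=31 C=53 D=48 E=48] open={R1}
Step 4: commit R1 -> on_hand[A=39 B=31 C=53 D=48 E=48] avail[A=39 B=31 C=53 D=48 E=48] open={}
Step 5: reserve R3 C 2 -> on_hand[A=39 B=31 C=53 D=48 E=48] avail[A=39 B=31 C=51 D=48 E=48] open={R3}
Step 6: cancel R3 -> on_hand[A=39 B=31 C=53 D=48 E=48] avail[A=39 B=31 C=53 D=48 E=48] open={}
Step 7: reserve R4 B 9 -> on_hand[A=39 B=31 C=53 D=48 E=48] avail[A=39 B=22 C=53 D=48 E=48] open={R4}
Step 8: reserve R5 C 7 -> on_hand[A=39 B=31 C=53 D=48 E=48] avail[A=39 B=22 C=46 D=48 E=48] open={R4,R5}
Step 9: reserve R6 B 9 -> on_hand[A=39 B=31 C=53 D=48 E=48] avail[A=39 B=13 C=46 D=48 E=48] open={R4,R5,R6}
Step 10: reserve R7 C 2 -> on_hand[A=39 B=31 C=53 D=48 E=48] avail[A=39 B=13 C=44 D=48 E=48] open={R4,R5,R6,R7}
Step 11: reserve R8 E 6 -> on_hand[A=39 B=31 C=53 D=48 E=48] avail[A=39 B=13 C=44 D=48 E=42] open={R4,R5,R6,R7,R8}
Step 12: commit R8 -> on_hand[A=39 B=31 C=53 D=48 E=42] avail[A=39 B=13 C=44 D=48 E=42] open={R4,R5,R6,R7}
Step 13: cancel R6 -> on_hand[A=39 B=31 C=53 D=48 E=42] avail[A=39 B=22 C=44 D=48 E=42] open={R4,R5,R7}

Answer: A: 39
B: 22
C: 44
D: 48
E: 42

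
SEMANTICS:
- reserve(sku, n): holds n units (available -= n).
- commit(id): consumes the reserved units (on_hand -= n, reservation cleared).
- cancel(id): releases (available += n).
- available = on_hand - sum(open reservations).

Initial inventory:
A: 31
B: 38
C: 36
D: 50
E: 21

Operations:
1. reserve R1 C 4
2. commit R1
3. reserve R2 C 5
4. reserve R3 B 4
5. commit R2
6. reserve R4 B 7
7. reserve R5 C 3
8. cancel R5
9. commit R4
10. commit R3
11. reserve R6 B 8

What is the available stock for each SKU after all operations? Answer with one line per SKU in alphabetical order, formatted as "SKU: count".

Answer: A: 31
B: 19
C: 27
D: 50
E: 21

Derivation:
Step 1: reserve R1 C 4 -> on_hand[A=31 B=38 C=36 D=50 E=21] avail[A=31 B=38 C=32 D=50 E=21] open={R1}
Step 2: commit R1 -> on_hand[A=31 B=38 C=32 D=50 E=21] avail[A=31 B=38 C=32 D=50 E=21] open={}
Step 3: reserve R2 C 5 -> on_hand[A=31 B=38 C=32 D=50 E=21] avail[A=31 B=38 C=27 D=50 E=21] open={R2}
Step 4: reserve R3 B 4 -> on_hand[A=31 B=38 C=32 D=50 E=21] avail[A=31 B=34 C=27 D=50 E=21] open={R2,R3}
Step 5: commit R2 -> on_hand[A=31 B=38 C=27 D=50 E=21] avail[A=31 B=34 C=27 D=50 E=21] open={R3}
Step 6: reserve R4 B 7 -> on_hand[A=31 B=38 C=27 D=50 E=21] avail[A=31 B=27 C=27 D=50 E=21] open={R3,R4}
Step 7: reserve R5 C 3 -> on_hand[A=31 B=38 C=27 D=50 E=21] avail[A=31 B=27 C=24 D=50 E=21] open={R3,R4,R5}
Step 8: cancel R5 -> on_hand[A=31 B=38 C=27 D=50 E=21] avail[A=31 B=27 C=27 D=50 E=21] open={R3,R4}
Step 9: commit R4 -> on_hand[A=31 B=31 C=27 D=50 E=21] avail[A=31 B=27 C=27 D=50 E=21] open={R3}
Step 10: commit R3 -> on_hand[A=31 B=27 C=27 D=50 E=21] avail[A=31 B=27 C=27 D=50 E=21] open={}
Step 11: reserve R6 B 8 -> on_hand[A=31 B=27 C=27 D=50 E=21] avail[A=31 B=19 C=27 D=50 E=21] open={R6}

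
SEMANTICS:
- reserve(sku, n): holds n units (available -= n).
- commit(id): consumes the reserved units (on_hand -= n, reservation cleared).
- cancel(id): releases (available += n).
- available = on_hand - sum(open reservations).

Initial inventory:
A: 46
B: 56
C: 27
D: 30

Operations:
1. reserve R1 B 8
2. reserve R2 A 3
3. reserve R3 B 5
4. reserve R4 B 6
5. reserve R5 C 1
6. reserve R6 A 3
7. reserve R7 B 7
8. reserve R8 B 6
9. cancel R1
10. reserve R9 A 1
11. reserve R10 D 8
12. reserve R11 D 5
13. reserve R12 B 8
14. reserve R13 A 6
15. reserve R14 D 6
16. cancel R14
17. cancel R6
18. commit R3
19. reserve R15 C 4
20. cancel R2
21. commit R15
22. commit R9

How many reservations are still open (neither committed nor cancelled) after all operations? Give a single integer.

Step 1: reserve R1 B 8 -> on_hand[A=46 B=56 C=27 D=30] avail[A=46 B=48 C=27 D=30] open={R1}
Step 2: reserve R2 A 3 -> on_hand[A=46 B=56 C=27 D=30] avail[A=43 B=48 C=27 D=30] open={R1,R2}
Step 3: reserve R3 B 5 -> on_hand[A=46 B=56 C=27 D=30] avail[A=43 B=43 C=27 D=30] open={R1,R2,R3}
Step 4: reserve R4 B 6 -> on_hand[A=46 B=56 C=27 D=30] avail[A=43 B=37 C=27 D=30] open={R1,R2,R3,R4}
Step 5: reserve R5 C 1 -> on_hand[A=46 B=56 C=27 D=30] avail[A=43 B=37 C=26 D=30] open={R1,R2,R3,R4,R5}
Step 6: reserve R6 A 3 -> on_hand[A=46 B=56 C=27 D=30] avail[A=40 B=37 C=26 D=30] open={R1,R2,R3,R4,R5,R6}
Step 7: reserve R7 B 7 -> on_hand[A=46 B=56 C=27 D=30] avail[A=40 B=30 C=26 D=30] open={R1,R2,R3,R4,R5,R6,R7}
Step 8: reserve R8 B 6 -> on_hand[A=46 B=56 C=27 D=30] avail[A=40 B=24 C=26 D=30] open={R1,R2,R3,R4,R5,R6,R7,R8}
Step 9: cancel R1 -> on_hand[A=46 B=56 C=27 D=30] avail[A=40 B=32 C=26 D=30] open={R2,R3,R4,R5,R6,R7,R8}
Step 10: reserve R9 A 1 -> on_hand[A=46 B=56 C=27 D=30] avail[A=39 B=32 C=26 D=30] open={R2,R3,R4,R5,R6,R7,R8,R9}
Step 11: reserve R10 D 8 -> on_hand[A=46 B=56 C=27 D=30] avail[A=39 B=32 C=26 D=22] open={R10,R2,R3,R4,R5,R6,R7,R8,R9}
Step 12: reserve R11 D 5 -> on_hand[A=46 B=56 C=27 D=30] avail[A=39 B=32 C=26 D=17] open={R10,R11,R2,R3,R4,R5,R6,R7,R8,R9}
Step 13: reserve R12 B 8 -> on_hand[A=46 B=56 C=27 D=30] avail[A=39 B=24 C=26 D=17] open={R10,R11,R12,R2,R3,R4,R5,R6,R7,R8,R9}
Step 14: reserve R13 A 6 -> on_hand[A=46 B=56 C=27 D=30] avail[A=33 B=24 C=26 D=17] open={R10,R11,R12,R13,R2,R3,R4,R5,R6,R7,R8,R9}
Step 15: reserve R14 D 6 -> on_hand[A=46 B=56 C=27 D=30] avail[A=33 B=24 C=26 D=11] open={R10,R11,R12,R13,R14,R2,R3,R4,R5,R6,R7,R8,R9}
Step 16: cancel R14 -> on_hand[A=46 B=56 C=27 D=30] avail[A=33 B=24 C=26 D=17] open={R10,R11,R12,R13,R2,R3,R4,R5,R6,R7,R8,R9}
Step 17: cancel R6 -> on_hand[A=46 B=56 C=27 D=30] avail[A=36 B=24 C=26 D=17] open={R10,R11,R12,R13,R2,R3,R4,R5,R7,R8,R9}
Step 18: commit R3 -> on_hand[A=46 B=51 C=27 D=30] avail[A=36 B=24 C=26 D=17] open={R10,R11,R12,R13,R2,R4,R5,R7,R8,R9}
Step 19: reserve R15 C 4 -> on_hand[A=46 B=51 C=27 D=30] avail[A=36 B=24 C=22 D=17] open={R10,R11,R12,R13,R15,R2,R4,R5,R7,R8,R9}
Step 20: cancel R2 -> on_hand[A=46 B=51 C=27 D=30] avail[A=39 B=24 C=22 D=17] open={R10,R11,R12,R13,R15,R4,R5,R7,R8,R9}
Step 21: commit R15 -> on_hand[A=46 B=51 C=23 D=30] avail[A=39 B=24 C=22 D=17] open={R10,R11,R12,R13,R4,R5,R7,R8,R9}
Step 22: commit R9 -> on_hand[A=45 B=51 C=23 D=30] avail[A=39 B=24 C=22 D=17] open={R10,R11,R12,R13,R4,R5,R7,R8}
Open reservations: ['R10', 'R11', 'R12', 'R13', 'R4', 'R5', 'R7', 'R8'] -> 8

Answer: 8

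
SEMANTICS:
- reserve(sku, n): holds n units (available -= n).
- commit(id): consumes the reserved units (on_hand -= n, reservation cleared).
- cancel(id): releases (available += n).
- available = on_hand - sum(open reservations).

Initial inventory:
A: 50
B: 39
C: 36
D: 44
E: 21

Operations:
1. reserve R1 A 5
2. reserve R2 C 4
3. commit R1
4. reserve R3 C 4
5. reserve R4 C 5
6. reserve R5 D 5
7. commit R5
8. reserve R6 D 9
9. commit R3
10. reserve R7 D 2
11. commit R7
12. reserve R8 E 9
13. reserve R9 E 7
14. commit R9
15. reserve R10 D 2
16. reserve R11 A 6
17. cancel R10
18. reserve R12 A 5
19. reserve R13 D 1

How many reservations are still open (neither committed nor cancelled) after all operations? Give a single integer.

Answer: 7

Derivation:
Step 1: reserve R1 A 5 -> on_hand[A=50 B=39 C=36 D=44 E=21] avail[A=45 B=39 C=36 D=44 E=21] open={R1}
Step 2: reserve R2 C 4 -> on_hand[A=50 B=39 C=36 D=44 E=21] avail[A=45 B=39 C=32 D=44 E=21] open={R1,R2}
Step 3: commit R1 -> on_hand[A=45 B=39 C=36 D=44 E=21] avail[A=45 B=39 C=32 D=44 E=21] open={R2}
Step 4: reserve R3 C 4 -> on_hand[A=45 B=39 C=36 D=44 E=21] avail[A=45 B=39 C=28 D=44 E=21] open={R2,R3}
Step 5: reserve R4 C 5 -> on_hand[A=45 B=39 C=36 D=44 E=21] avail[A=45 B=39 C=23 D=44 E=21] open={R2,R3,R4}
Step 6: reserve R5 D 5 -> on_hand[A=45 B=39 C=36 D=44 E=21] avail[A=45 B=39 C=23 D=39 E=21] open={R2,R3,R4,R5}
Step 7: commit R5 -> on_hand[A=45 B=39 C=36 D=39 E=21] avail[A=45 B=39 C=23 D=39 E=21] open={R2,R3,R4}
Step 8: reserve R6 D 9 -> on_hand[A=45 B=39 C=36 D=39 E=21] avail[A=45 B=39 C=23 D=30 E=21] open={R2,R3,R4,R6}
Step 9: commit R3 -> on_hand[A=45 B=39 C=32 D=39 E=21] avail[A=45 B=39 C=23 D=30 E=21] open={R2,R4,R6}
Step 10: reserve R7 D 2 -> on_hand[A=45 B=39 C=32 D=39 E=21] avail[A=45 B=39 C=23 D=28 E=21] open={R2,R4,R6,R7}
Step 11: commit R7 -> on_hand[A=45 B=39 C=32 D=37 E=21] avail[A=45 B=39 C=23 D=28 E=21] open={R2,R4,R6}
Step 12: reserve R8 E 9 -> on_hand[A=45 B=39 C=32 D=37 E=21] avail[A=45 B=39 C=23 D=28 E=12] open={R2,R4,R6,R8}
Step 13: reserve R9 E 7 -> on_hand[A=45 B=39 C=32 D=37 E=21] avail[A=45 B=39 C=23 D=28 E=5] open={R2,R4,R6,R8,R9}
Step 14: commit R9 -> on_hand[A=45 B=39 C=32 D=37 E=14] avail[A=45 B=39 C=23 D=28 E=5] open={R2,R4,R6,R8}
Step 15: reserve R10 D 2 -> on_hand[A=45 B=39 C=32 D=37 E=14] avail[A=45 B=39 C=23 D=26 E=5] open={R10,R2,R4,R6,R8}
Step 16: reserve R11 A 6 -> on_hand[A=45 B=39 C=32 D=37 E=14] avail[A=39 B=39 C=23 D=26 E=5] open={R10,R11,R2,R4,R6,R8}
Step 17: cancel R10 -> on_hand[A=45 B=39 C=32 D=37 E=14] avail[A=39 B=39 C=23 D=28 E=5] open={R11,R2,R4,R6,R8}
Step 18: reserve R12 A 5 -> on_hand[A=45 B=39 C=32 D=37 E=14] avail[A=34 B=39 C=23 D=28 E=5] open={R11,R12,R2,R4,R6,R8}
Step 19: reserve R13 D 1 -> on_hand[A=45 B=39 C=32 D=37 E=14] avail[A=34 B=39 C=23 D=27 E=5] open={R11,R12,R13,R2,R4,R6,R8}
Open reservations: ['R11', 'R12', 'R13', 'R2', 'R4', 'R6', 'R8'] -> 7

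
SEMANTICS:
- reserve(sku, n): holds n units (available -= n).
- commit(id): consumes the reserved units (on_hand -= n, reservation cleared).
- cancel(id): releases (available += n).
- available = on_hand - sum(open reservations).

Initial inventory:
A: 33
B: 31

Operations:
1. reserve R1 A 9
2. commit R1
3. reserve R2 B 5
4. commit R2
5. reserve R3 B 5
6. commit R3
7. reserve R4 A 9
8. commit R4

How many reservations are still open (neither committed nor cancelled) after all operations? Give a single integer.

Answer: 0

Derivation:
Step 1: reserve R1 A 9 -> on_hand[A=33 B=31] avail[A=24 B=31] open={R1}
Step 2: commit R1 -> on_hand[A=24 B=31] avail[A=24 B=31] open={}
Step 3: reserve R2 B 5 -> on_hand[A=24 B=31] avail[A=24 B=26] open={R2}
Step 4: commit R2 -> on_hand[A=24 B=26] avail[A=24 B=26] open={}
Step 5: reserve R3 B 5 -> on_hand[A=24 B=26] avail[A=24 B=21] open={R3}
Step 6: commit R3 -> on_hand[A=24 B=21] avail[A=24 B=21] open={}
Step 7: reserve R4 A 9 -> on_hand[A=24 B=21] avail[A=15 B=21] open={R4}
Step 8: commit R4 -> on_hand[A=15 B=21] avail[A=15 B=21] open={}
Open reservations: [] -> 0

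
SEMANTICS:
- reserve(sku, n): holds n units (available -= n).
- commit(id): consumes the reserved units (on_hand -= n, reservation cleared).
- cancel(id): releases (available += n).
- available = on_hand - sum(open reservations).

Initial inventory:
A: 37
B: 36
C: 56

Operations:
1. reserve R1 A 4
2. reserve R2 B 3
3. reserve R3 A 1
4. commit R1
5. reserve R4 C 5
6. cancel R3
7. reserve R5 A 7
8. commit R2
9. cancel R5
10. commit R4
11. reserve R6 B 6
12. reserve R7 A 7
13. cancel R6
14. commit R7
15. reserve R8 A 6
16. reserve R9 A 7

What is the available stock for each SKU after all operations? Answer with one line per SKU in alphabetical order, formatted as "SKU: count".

Step 1: reserve R1 A 4 -> on_hand[A=37 B=36 C=56] avail[A=33 B=36 C=56] open={R1}
Step 2: reserve R2 B 3 -> on_hand[A=37 B=36 C=56] avail[A=33 B=33 C=56] open={R1,R2}
Step 3: reserve R3 A 1 -> on_hand[A=37 B=36 C=56] avail[A=32 B=33 C=56] open={R1,R2,R3}
Step 4: commit R1 -> on_hand[A=33 B=36 C=56] avail[A=32 B=33 C=56] open={R2,R3}
Step 5: reserve R4 C 5 -> on_hand[A=33 B=36 C=56] avail[A=32 B=33 C=51] open={R2,R3,R4}
Step 6: cancel R3 -> on_hand[A=33 B=36 C=56] avail[A=33 B=33 C=51] open={R2,R4}
Step 7: reserve R5 A 7 -> on_hand[A=33 B=36 C=56] avail[A=26 B=33 C=51] open={R2,R4,R5}
Step 8: commit R2 -> on_hand[A=33 B=33 C=56] avail[A=26 B=33 C=51] open={R4,R5}
Step 9: cancel R5 -> on_hand[A=33 B=33 C=56] avail[A=33 B=33 C=51] open={R4}
Step 10: commit R4 -> on_hand[A=33 B=33 C=51] avail[A=33 B=33 C=51] open={}
Step 11: reserve R6 B 6 -> on_hand[A=33 B=33 C=51] avail[A=33 B=27 C=51] open={R6}
Step 12: reserve R7 A 7 -> on_hand[A=33 B=33 C=51] avail[A=26 B=27 C=51] open={R6,R7}
Step 13: cancel R6 -> on_hand[A=33 B=33 C=51] avail[A=26 B=33 C=51] open={R7}
Step 14: commit R7 -> on_hand[A=26 B=33 C=51] avail[A=26 B=33 C=51] open={}
Step 15: reserve R8 A 6 -> on_hand[A=26 B=33 C=51] avail[A=20 B=33 C=51] open={R8}
Step 16: reserve R9 A 7 -> on_hand[A=26 B=33 C=51] avail[A=13 B=33 C=51] open={R8,R9}

Answer: A: 13
B: 33
C: 51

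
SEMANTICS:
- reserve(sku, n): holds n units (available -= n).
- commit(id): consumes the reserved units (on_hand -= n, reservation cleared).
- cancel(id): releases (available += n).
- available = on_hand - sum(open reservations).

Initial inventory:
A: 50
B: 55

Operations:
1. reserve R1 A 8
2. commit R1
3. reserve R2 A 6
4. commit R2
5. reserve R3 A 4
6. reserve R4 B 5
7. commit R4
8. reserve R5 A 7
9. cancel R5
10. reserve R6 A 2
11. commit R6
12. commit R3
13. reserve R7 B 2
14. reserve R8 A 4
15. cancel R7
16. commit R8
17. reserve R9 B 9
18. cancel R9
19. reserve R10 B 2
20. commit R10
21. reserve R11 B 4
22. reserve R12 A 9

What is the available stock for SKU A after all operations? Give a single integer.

Answer: 17

Derivation:
Step 1: reserve R1 A 8 -> on_hand[A=50 B=55] avail[A=42 B=55] open={R1}
Step 2: commit R1 -> on_hand[A=42 B=55] avail[A=42 B=55] open={}
Step 3: reserve R2 A 6 -> on_hand[A=42 B=55] avail[A=36 B=55] open={R2}
Step 4: commit R2 -> on_hand[A=36 B=55] avail[A=36 B=55] open={}
Step 5: reserve R3 A 4 -> on_hand[A=36 B=55] avail[A=32 B=55] open={R3}
Step 6: reserve R4 B 5 -> on_hand[A=36 B=55] avail[A=32 B=50] open={R3,R4}
Step 7: commit R4 -> on_hand[A=36 B=50] avail[A=32 B=50] open={R3}
Step 8: reserve R5 A 7 -> on_hand[A=36 B=50] avail[A=25 B=50] open={R3,R5}
Step 9: cancel R5 -> on_hand[A=36 B=50] avail[A=32 B=50] open={R3}
Step 10: reserve R6 A 2 -> on_hand[A=36 B=50] avail[A=30 B=50] open={R3,R6}
Step 11: commit R6 -> on_hand[A=34 B=50] avail[A=30 B=50] open={R3}
Step 12: commit R3 -> on_hand[A=30 B=50] avail[A=30 B=50] open={}
Step 13: reserve R7 B 2 -> on_hand[A=30 B=50] avail[A=30 B=48] open={R7}
Step 14: reserve R8 A 4 -> on_hand[A=30 B=50] avail[A=26 B=48] open={R7,R8}
Step 15: cancel R7 -> on_hand[A=30 B=50] avail[A=26 B=50] open={R8}
Step 16: commit R8 -> on_hand[A=26 B=50] avail[A=26 B=50] open={}
Step 17: reserve R9 B 9 -> on_hand[A=26 B=50] avail[A=26 B=41] open={R9}
Step 18: cancel R9 -> on_hand[A=26 B=50] avail[A=26 B=50] open={}
Step 19: reserve R10 B 2 -> on_hand[A=26 B=50] avail[A=26 B=48] open={R10}
Step 20: commit R10 -> on_hand[A=26 B=48] avail[A=26 B=48] open={}
Step 21: reserve R11 B 4 -> on_hand[A=26 B=48] avail[A=26 B=44] open={R11}
Step 22: reserve R12 A 9 -> on_hand[A=26 B=48] avail[A=17 B=44] open={R11,R12}
Final available[A] = 17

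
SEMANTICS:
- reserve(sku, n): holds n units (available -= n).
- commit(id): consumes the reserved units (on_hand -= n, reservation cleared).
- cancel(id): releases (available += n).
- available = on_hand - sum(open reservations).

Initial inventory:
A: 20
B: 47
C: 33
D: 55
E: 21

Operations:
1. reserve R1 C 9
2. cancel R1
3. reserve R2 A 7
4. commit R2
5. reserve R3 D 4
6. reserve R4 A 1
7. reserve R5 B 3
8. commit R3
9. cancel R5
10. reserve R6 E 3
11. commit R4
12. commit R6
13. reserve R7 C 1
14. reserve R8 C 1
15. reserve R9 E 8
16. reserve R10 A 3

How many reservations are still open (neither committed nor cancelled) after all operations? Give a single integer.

Step 1: reserve R1 C 9 -> on_hand[A=20 B=47 C=33 D=55 E=21] avail[A=20 B=47 C=24 D=55 E=21] open={R1}
Step 2: cancel R1 -> on_hand[A=20 B=47 C=33 D=55 E=21] avail[A=20 B=47 C=33 D=55 E=21] open={}
Step 3: reserve R2 A 7 -> on_hand[A=20 B=47 C=33 D=55 E=21] avail[A=13 B=47 C=33 D=55 E=21] open={R2}
Step 4: commit R2 -> on_hand[A=13 B=47 C=33 D=55 E=21] avail[A=13 B=47 C=33 D=55 E=21] open={}
Step 5: reserve R3 D 4 -> on_hand[A=13 B=47 C=33 D=55 E=21] avail[A=13 B=47 C=33 D=51 E=21] open={R3}
Step 6: reserve R4 A 1 -> on_hand[A=13 B=47 C=33 D=55 E=21] avail[A=12 B=47 C=33 D=51 E=21] open={R3,R4}
Step 7: reserve R5 B 3 -> on_hand[A=13 B=47 C=33 D=55 E=21] avail[A=12 B=44 C=33 D=51 E=21] open={R3,R4,R5}
Step 8: commit R3 -> on_hand[A=13 B=47 C=33 D=51 E=21] avail[A=12 B=44 C=33 D=51 E=21] open={R4,R5}
Step 9: cancel R5 -> on_hand[A=13 B=47 C=33 D=51 E=21] avail[A=12 B=47 C=33 D=51 E=21] open={R4}
Step 10: reserve R6 E 3 -> on_hand[A=13 B=47 C=33 D=51 E=21] avail[A=12 B=47 C=33 D=51 E=18] open={R4,R6}
Step 11: commit R4 -> on_hand[A=12 B=47 C=33 D=51 E=21] avail[A=12 B=47 C=33 D=51 E=18] open={R6}
Step 12: commit R6 -> on_hand[A=12 B=47 C=33 D=51 E=18] avail[A=12 B=47 C=33 D=51 E=18] open={}
Step 13: reserve R7 C 1 -> on_hand[A=12 B=47 C=33 D=51 E=18] avail[A=12 B=47 C=32 D=51 E=18] open={R7}
Step 14: reserve R8 C 1 -> on_hand[A=12 B=47 C=33 D=51 E=18] avail[A=12 B=47 C=31 D=51 E=18] open={R7,R8}
Step 15: reserve R9 E 8 -> on_hand[A=12 B=47 C=33 D=51 E=18] avail[A=12 B=47 C=31 D=51 E=10] open={R7,R8,R9}
Step 16: reserve R10 A 3 -> on_hand[A=12 B=47 C=33 D=51 E=18] avail[A=9 B=47 C=31 D=51 E=10] open={R10,R7,R8,R9}
Open reservations: ['R10', 'R7', 'R8', 'R9'] -> 4

Answer: 4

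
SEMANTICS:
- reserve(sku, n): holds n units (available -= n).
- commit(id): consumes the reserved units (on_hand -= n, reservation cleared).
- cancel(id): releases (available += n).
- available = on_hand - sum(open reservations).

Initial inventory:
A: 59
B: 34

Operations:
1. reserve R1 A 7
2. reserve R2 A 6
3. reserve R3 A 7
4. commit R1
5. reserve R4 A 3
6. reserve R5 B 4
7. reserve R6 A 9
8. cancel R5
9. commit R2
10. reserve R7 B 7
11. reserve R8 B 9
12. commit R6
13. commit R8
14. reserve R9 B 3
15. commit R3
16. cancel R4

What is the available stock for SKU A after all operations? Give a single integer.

Answer: 30

Derivation:
Step 1: reserve R1 A 7 -> on_hand[A=59 B=34] avail[A=52 B=34] open={R1}
Step 2: reserve R2 A 6 -> on_hand[A=59 B=34] avail[A=46 B=34] open={R1,R2}
Step 3: reserve R3 A 7 -> on_hand[A=59 B=34] avail[A=39 B=34] open={R1,R2,R3}
Step 4: commit R1 -> on_hand[A=52 B=34] avail[A=39 B=34] open={R2,R3}
Step 5: reserve R4 A 3 -> on_hand[A=52 B=34] avail[A=36 B=34] open={R2,R3,R4}
Step 6: reserve R5 B 4 -> on_hand[A=52 B=34] avail[A=36 B=30] open={R2,R3,R4,R5}
Step 7: reserve R6 A 9 -> on_hand[A=52 B=34] avail[A=27 B=30] open={R2,R3,R4,R5,R6}
Step 8: cancel R5 -> on_hand[A=52 B=34] avail[A=27 B=34] open={R2,R3,R4,R6}
Step 9: commit R2 -> on_hand[A=46 B=34] avail[A=27 B=34] open={R3,R4,R6}
Step 10: reserve R7 B 7 -> on_hand[A=46 B=34] avail[A=27 B=27] open={R3,R4,R6,R7}
Step 11: reserve R8 B 9 -> on_hand[A=46 B=34] avail[A=27 B=18] open={R3,R4,R6,R7,R8}
Step 12: commit R6 -> on_hand[A=37 B=34] avail[A=27 B=18] open={R3,R4,R7,R8}
Step 13: commit R8 -> on_hand[A=37 B=25] avail[A=27 B=18] open={R3,R4,R7}
Step 14: reserve R9 B 3 -> on_hand[A=37 B=25] avail[A=27 B=15] open={R3,R4,R7,R9}
Step 15: commit R3 -> on_hand[A=30 B=25] avail[A=27 B=15] open={R4,R7,R9}
Step 16: cancel R4 -> on_hand[A=30 B=25] avail[A=30 B=15] open={R7,R9}
Final available[A] = 30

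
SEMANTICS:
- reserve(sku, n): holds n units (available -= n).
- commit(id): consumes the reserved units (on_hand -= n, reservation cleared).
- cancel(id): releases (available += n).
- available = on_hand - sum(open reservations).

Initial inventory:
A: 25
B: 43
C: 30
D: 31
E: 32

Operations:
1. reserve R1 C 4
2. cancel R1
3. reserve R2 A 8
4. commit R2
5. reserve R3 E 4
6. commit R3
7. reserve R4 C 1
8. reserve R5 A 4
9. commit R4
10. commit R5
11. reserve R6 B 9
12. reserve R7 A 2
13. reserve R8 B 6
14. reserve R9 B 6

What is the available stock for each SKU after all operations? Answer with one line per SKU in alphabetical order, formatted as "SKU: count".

Step 1: reserve R1 C 4 -> on_hand[A=25 B=43 C=30 D=31 E=32] avail[A=25 B=43 C=26 D=31 E=32] open={R1}
Step 2: cancel R1 -> on_hand[A=25 B=43 C=30 D=31 E=32] avail[A=25 B=43 C=30 D=31 E=32] open={}
Step 3: reserve R2 A 8 -> on_hand[A=25 B=43 C=30 D=31 E=32] avail[A=17 B=43 C=30 D=31 E=32] open={R2}
Step 4: commit R2 -> on_hand[A=17 B=43 C=30 D=31 E=32] avail[A=17 B=43 C=30 D=31 E=32] open={}
Step 5: reserve R3 E 4 -> on_hand[A=17 B=43 C=30 D=31 E=32] avail[A=17 B=43 C=30 D=31 E=28] open={R3}
Step 6: commit R3 -> on_hand[A=17 B=43 C=30 D=31 E=28] avail[A=17 B=43 C=30 D=31 E=28] open={}
Step 7: reserve R4 C 1 -> on_hand[A=17 B=43 C=30 D=31 E=28] avail[A=17 B=43 C=29 D=31 E=28] open={R4}
Step 8: reserve R5 A 4 -> on_hand[A=17 B=43 C=30 D=31 E=28] avail[A=13 B=43 C=29 D=31 E=28] open={R4,R5}
Step 9: commit R4 -> on_hand[A=17 B=43 C=29 D=31 E=28] avail[A=13 B=43 C=29 D=31 E=28] open={R5}
Step 10: commit R5 -> on_hand[A=13 B=43 C=29 D=31 E=28] avail[A=13 B=43 C=29 D=31 E=28] open={}
Step 11: reserve R6 B 9 -> on_hand[A=13 B=43 C=29 D=31 E=28] avail[A=13 B=34 C=29 D=31 E=28] open={R6}
Step 12: reserve R7 A 2 -> on_hand[A=13 B=43 C=29 D=31 E=28] avail[A=11 B=34 C=29 D=31 E=28] open={R6,R7}
Step 13: reserve R8 B 6 -> on_hand[A=13 B=43 C=29 D=31 E=28] avail[A=11 B=28 C=29 D=31 E=28] open={R6,R7,R8}
Step 14: reserve R9 B 6 -> on_hand[A=13 B=43 C=29 D=31 E=28] avail[A=11 B=22 C=29 D=31 E=28] open={R6,R7,R8,R9}

Answer: A: 11
B: 22
C: 29
D: 31
E: 28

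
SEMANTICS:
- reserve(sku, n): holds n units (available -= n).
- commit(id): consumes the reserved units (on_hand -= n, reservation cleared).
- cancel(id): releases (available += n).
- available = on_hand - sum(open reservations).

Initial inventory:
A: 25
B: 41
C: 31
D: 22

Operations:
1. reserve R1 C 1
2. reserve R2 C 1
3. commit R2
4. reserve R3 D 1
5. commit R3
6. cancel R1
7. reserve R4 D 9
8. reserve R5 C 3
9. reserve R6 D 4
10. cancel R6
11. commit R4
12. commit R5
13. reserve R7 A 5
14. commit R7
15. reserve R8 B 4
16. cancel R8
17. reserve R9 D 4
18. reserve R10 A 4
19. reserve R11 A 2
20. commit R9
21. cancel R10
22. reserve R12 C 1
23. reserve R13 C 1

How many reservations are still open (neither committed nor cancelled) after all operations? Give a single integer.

Answer: 3

Derivation:
Step 1: reserve R1 C 1 -> on_hand[A=25 B=41 C=31 D=22] avail[A=25 B=41 C=30 D=22] open={R1}
Step 2: reserve R2 C 1 -> on_hand[A=25 B=41 C=31 D=22] avail[A=25 B=41 C=29 D=22] open={R1,R2}
Step 3: commit R2 -> on_hand[A=25 B=41 C=30 D=22] avail[A=25 B=41 C=29 D=22] open={R1}
Step 4: reserve R3 D 1 -> on_hand[A=25 B=41 C=30 D=22] avail[A=25 B=41 C=29 D=21] open={R1,R3}
Step 5: commit R3 -> on_hand[A=25 B=41 C=30 D=21] avail[A=25 B=41 C=29 D=21] open={R1}
Step 6: cancel R1 -> on_hand[A=25 B=41 C=30 D=21] avail[A=25 B=41 C=30 D=21] open={}
Step 7: reserve R4 D 9 -> on_hand[A=25 B=41 C=30 D=21] avail[A=25 B=41 C=30 D=12] open={R4}
Step 8: reserve R5 C 3 -> on_hand[A=25 B=41 C=30 D=21] avail[A=25 B=41 C=27 D=12] open={R4,R5}
Step 9: reserve R6 D 4 -> on_hand[A=25 B=41 C=30 D=21] avail[A=25 B=41 C=27 D=8] open={R4,R5,R6}
Step 10: cancel R6 -> on_hand[A=25 B=41 C=30 D=21] avail[A=25 B=41 C=27 D=12] open={R4,R5}
Step 11: commit R4 -> on_hand[A=25 B=41 C=30 D=12] avail[A=25 B=41 C=27 D=12] open={R5}
Step 12: commit R5 -> on_hand[A=25 B=41 C=27 D=12] avail[A=25 B=41 C=27 D=12] open={}
Step 13: reserve R7 A 5 -> on_hand[A=25 B=41 C=27 D=12] avail[A=20 B=41 C=27 D=12] open={R7}
Step 14: commit R7 -> on_hand[A=20 B=41 C=27 D=12] avail[A=20 B=41 C=27 D=12] open={}
Step 15: reserve R8 B 4 -> on_hand[A=20 B=41 C=27 D=12] avail[A=20 B=37 C=27 D=12] open={R8}
Step 16: cancel R8 -> on_hand[A=20 B=41 C=27 D=12] avail[A=20 B=41 C=27 D=12] open={}
Step 17: reserve R9 D 4 -> on_hand[A=20 B=41 C=27 D=12] avail[A=20 B=41 C=27 D=8] open={R9}
Step 18: reserve R10 A 4 -> on_hand[A=20 B=41 C=27 D=12] avail[A=16 B=41 C=27 D=8] open={R10,R9}
Step 19: reserve R11 A 2 -> on_hand[A=20 B=41 C=27 D=12] avail[A=14 B=41 C=27 D=8] open={R10,R11,R9}
Step 20: commit R9 -> on_hand[A=20 B=41 C=27 D=8] avail[A=14 B=41 C=27 D=8] open={R10,R11}
Step 21: cancel R10 -> on_hand[A=20 B=41 C=27 D=8] avail[A=18 B=41 C=27 D=8] open={R11}
Step 22: reserve R12 C 1 -> on_hand[A=20 B=41 C=27 D=8] avail[A=18 B=41 C=26 D=8] open={R11,R12}
Step 23: reserve R13 C 1 -> on_hand[A=20 B=41 C=27 D=8] avail[A=18 B=41 C=25 D=8] open={R11,R12,R13}
Open reservations: ['R11', 'R12', 'R13'] -> 3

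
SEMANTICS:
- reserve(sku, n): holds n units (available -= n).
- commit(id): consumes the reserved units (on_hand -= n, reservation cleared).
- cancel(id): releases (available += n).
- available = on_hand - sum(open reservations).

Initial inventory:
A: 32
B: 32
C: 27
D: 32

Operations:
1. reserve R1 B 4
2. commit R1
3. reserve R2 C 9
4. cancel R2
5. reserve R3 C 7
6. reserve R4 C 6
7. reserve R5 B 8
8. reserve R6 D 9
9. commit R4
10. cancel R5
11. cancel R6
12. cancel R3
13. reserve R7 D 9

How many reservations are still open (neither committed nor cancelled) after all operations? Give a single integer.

Step 1: reserve R1 B 4 -> on_hand[A=32 B=32 C=27 D=32] avail[A=32 B=28 C=27 D=32] open={R1}
Step 2: commit R1 -> on_hand[A=32 B=28 C=27 D=32] avail[A=32 B=28 C=27 D=32] open={}
Step 3: reserve R2 C 9 -> on_hand[A=32 B=28 C=27 D=32] avail[A=32 B=28 C=18 D=32] open={R2}
Step 4: cancel R2 -> on_hand[A=32 B=28 C=27 D=32] avail[A=32 B=28 C=27 D=32] open={}
Step 5: reserve R3 C 7 -> on_hand[A=32 B=28 C=27 D=32] avail[A=32 B=28 C=20 D=32] open={R3}
Step 6: reserve R4 C 6 -> on_hand[A=32 B=28 C=27 D=32] avail[A=32 B=28 C=14 D=32] open={R3,R4}
Step 7: reserve R5 B 8 -> on_hand[A=32 B=28 C=27 D=32] avail[A=32 B=20 C=14 D=32] open={R3,R4,R5}
Step 8: reserve R6 D 9 -> on_hand[A=32 B=28 C=27 D=32] avail[A=32 B=20 C=14 D=23] open={R3,R4,R5,R6}
Step 9: commit R4 -> on_hand[A=32 B=28 C=21 D=32] avail[A=32 B=20 C=14 D=23] open={R3,R5,R6}
Step 10: cancel R5 -> on_hand[A=32 B=28 C=21 D=32] avail[A=32 B=28 C=14 D=23] open={R3,R6}
Step 11: cancel R6 -> on_hand[A=32 B=28 C=21 D=32] avail[A=32 B=28 C=14 D=32] open={R3}
Step 12: cancel R3 -> on_hand[A=32 B=28 C=21 D=32] avail[A=32 B=28 C=21 D=32] open={}
Step 13: reserve R7 D 9 -> on_hand[A=32 B=28 C=21 D=32] avail[A=32 B=28 C=21 D=23] open={R7}
Open reservations: ['R7'] -> 1

Answer: 1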